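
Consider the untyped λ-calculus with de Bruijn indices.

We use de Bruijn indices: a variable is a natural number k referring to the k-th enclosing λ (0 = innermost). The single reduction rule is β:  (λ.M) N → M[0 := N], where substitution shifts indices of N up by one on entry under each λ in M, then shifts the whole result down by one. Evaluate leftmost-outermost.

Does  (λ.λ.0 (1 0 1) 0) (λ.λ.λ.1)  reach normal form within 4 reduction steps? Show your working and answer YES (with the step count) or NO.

  start: (λ.λ.0 (1 0 1) 0) (λ.λ.λ.1)
  step 1: λ.0 ((λ.λ.λ.1) 0 (λ.λ.λ.1)) 0
  step 2: λ.0 ((λ.λ.1) (λ.λ.λ.1)) 0
  step 3: λ.0 (λ.λ.λ.λ.1) 0

Answer: YES — reaches normal form λ.0 (λ.λ.λ.λ.1) 0 in 3 ≤ 4 steps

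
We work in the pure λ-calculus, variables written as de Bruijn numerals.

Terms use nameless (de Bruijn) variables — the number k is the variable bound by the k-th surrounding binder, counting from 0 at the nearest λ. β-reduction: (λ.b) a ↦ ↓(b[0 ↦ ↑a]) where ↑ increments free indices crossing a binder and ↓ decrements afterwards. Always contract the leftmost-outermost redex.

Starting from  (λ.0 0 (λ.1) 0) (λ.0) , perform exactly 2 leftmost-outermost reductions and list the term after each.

  start: (λ.0 0 (λ.1) 0) (λ.0)
  →1  (λ.0) (λ.0) (λ.λ.0) (λ.0)
  →2  (λ.0) (λ.λ.0) (λ.0)

Answer: after 2 steps: (λ.0) (λ.λ.0) (λ.0)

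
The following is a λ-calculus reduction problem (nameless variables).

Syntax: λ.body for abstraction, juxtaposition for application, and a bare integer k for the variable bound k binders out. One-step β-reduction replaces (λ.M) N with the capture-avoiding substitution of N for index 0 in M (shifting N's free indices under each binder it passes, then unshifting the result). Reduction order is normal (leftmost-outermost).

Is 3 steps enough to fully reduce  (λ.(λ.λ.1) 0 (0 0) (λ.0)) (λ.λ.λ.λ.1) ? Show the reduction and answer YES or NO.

Answer: NO — after 3 steps the term is (λ.λ.λ.λ.1) (λ.0), not yet normal

Derivation:
  start: (λ.(λ.λ.1) 0 (0 0) (λ.0)) (λ.λ.λ.λ.1)
  step 1: (λ.λ.1) (λ.λ.λ.λ.1) ((λ.λ.λ.λ.1) (λ.λ.λ.λ.1)) (λ.0)
  step 2: (λ.λ.λ.λ.λ.1) ((λ.λ.λ.λ.1) (λ.λ.λ.λ.1)) (λ.0)
  step 3: (λ.λ.λ.λ.1) (λ.0)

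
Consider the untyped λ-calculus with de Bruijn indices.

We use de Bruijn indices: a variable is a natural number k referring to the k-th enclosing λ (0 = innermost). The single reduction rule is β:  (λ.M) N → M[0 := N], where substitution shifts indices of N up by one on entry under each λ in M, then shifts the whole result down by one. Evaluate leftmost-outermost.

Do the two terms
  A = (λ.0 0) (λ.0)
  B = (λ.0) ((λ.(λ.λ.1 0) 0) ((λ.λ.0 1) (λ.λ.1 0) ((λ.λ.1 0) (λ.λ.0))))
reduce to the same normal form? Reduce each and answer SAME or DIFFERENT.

Term A:
  start: (λ.0 0) (λ.0)
  step 1: (λ.0) (λ.0)
  step 2: λ.0

Term B:
  start: (λ.0) ((λ.(λ.λ.1 0) 0) ((λ.λ.0 1) (λ.λ.1 0) ((λ.λ.1 0) (λ.λ.0))))
  step 1: (λ.(λ.λ.1 0) 0) ((λ.λ.0 1) (λ.λ.1 0) ((λ.λ.1 0) (λ.λ.0)))
  step 2: (λ.λ.1 0) ((λ.λ.0 1) (λ.λ.1 0) ((λ.λ.1 0) (λ.λ.0)))
  step 3: λ.(λ.λ.0 1) (λ.λ.1 0) ((λ.λ.1 0) (λ.λ.0)) 0
  step 4: λ.(λ.0 (λ.λ.1 0)) ((λ.λ.1 0) (λ.λ.0)) 0
  step 5: λ.(λ.λ.1 0) (λ.λ.0) (λ.λ.1 0) 0
  step 6: λ.(λ.(λ.λ.0) 0) (λ.λ.1 0) 0
  step 7: λ.(λ.λ.0) (λ.λ.1 0) 0
  step 8: λ.(λ.0) 0
  step 9: λ.0

Answer: SAME — A ⇓ λ.0, B ⇓ λ.0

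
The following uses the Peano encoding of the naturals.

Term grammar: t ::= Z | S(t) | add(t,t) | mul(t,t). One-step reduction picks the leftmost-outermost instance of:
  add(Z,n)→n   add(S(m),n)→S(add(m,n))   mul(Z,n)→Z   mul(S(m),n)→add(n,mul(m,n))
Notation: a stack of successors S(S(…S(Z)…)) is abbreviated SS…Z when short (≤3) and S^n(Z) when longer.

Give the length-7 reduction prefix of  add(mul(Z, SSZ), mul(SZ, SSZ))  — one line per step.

Answer: after 7 steps: SSZ

Derivation:
  start: add(mul(Z, SSZ), mul(SZ, SSZ))
  →1  add(Z, mul(SZ, SSZ))
  →2  mul(SZ, SSZ)
  →3  add(SSZ, mul(Z, SSZ))
  →4  S(add(SZ, mul(Z, SSZ)))
  →5  S(S(add(Z, mul(Z, SSZ))))
  →6  S(S(mul(Z, SSZ)))
  →7  SSZ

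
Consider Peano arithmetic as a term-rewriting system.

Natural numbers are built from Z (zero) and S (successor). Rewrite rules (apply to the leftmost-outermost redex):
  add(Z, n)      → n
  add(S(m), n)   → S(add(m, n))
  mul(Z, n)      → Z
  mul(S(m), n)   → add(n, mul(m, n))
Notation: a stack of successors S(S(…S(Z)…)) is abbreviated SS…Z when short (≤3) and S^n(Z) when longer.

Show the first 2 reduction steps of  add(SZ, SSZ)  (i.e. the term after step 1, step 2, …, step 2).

Answer: after 2 steps: SSSZ

Working:
  start: add(SZ, SSZ)
  [1] S(add(Z, SSZ))
  [2] SSSZ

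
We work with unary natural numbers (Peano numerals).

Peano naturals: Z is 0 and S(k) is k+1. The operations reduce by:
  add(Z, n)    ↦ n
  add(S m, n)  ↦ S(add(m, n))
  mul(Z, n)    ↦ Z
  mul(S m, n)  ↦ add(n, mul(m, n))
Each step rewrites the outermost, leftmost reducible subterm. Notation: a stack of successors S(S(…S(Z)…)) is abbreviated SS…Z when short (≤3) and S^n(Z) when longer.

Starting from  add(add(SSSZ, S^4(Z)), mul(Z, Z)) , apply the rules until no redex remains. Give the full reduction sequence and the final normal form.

Answer: normal form = S^7(Z)  (in 13 steps)

Working:
  start: add(add(SSSZ, S^4(Z)), mul(Z, Z))
  [1] add(S(add(SSZ, S^4(Z))), mul(Z, Z))
  [2] S(add(add(SSZ, S^4(Z)), mul(Z, Z)))
  [3] S(add(S(add(SZ, S^4(Z))), mul(Z, Z)))
  [4] S(S(add(add(SZ, S^4(Z)), mul(Z, Z))))
  [5] S(S(add(S(add(Z, S^4(Z))), mul(Z, Z))))
  [6] S(S(S(add(add(Z, S^4(Z)), mul(Z, Z)))))
  [7] S(S(S(add(S^4(Z), mul(Z, Z)))))
  [8] S(S(S(S(add(SSSZ, mul(Z, Z))))))
  [9] S(S(S(S(S(add(SSZ, mul(Z, Z)))))))
  [10] S(S(S(S(S(S(add(SZ, mul(Z, Z))))))))
  [11] S(S(S(S(S(S(S(add(Z, mul(Z, Z)))))))))
  [12] S(S(S(S(S(S(S(mul(Z, Z))))))))
  [13] S^7(Z)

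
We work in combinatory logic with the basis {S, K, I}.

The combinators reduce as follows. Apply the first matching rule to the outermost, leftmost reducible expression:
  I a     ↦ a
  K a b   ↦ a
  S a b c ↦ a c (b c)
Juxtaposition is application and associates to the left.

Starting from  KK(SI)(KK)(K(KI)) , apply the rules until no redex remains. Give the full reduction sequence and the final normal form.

  start: KK(SI)(KK)(K(KI))
  step 1: K(KK)(K(KI))
  step 2: KK

Answer: normal form = KK  (in 2 steps)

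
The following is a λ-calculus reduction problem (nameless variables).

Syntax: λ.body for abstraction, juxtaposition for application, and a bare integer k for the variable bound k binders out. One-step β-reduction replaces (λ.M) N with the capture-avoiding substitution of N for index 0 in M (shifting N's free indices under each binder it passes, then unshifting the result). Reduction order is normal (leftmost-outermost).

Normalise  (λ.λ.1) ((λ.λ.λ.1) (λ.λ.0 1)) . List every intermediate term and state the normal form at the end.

  start: (λ.λ.1) ((λ.λ.λ.1) (λ.λ.0 1))
  [1] λ.(λ.λ.λ.1) (λ.λ.0 1)
  [2] λ.λ.λ.1

Answer: normal form = λ.λ.λ.1  (in 2 steps)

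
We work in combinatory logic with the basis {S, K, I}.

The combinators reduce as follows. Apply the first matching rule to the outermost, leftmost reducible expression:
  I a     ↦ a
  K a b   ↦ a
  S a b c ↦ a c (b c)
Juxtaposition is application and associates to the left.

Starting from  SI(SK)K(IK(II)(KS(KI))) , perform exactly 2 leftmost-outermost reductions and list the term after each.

  start: SI(SK)K(IK(II)(KS(KI)))
  [1] IK(SKK)(IK(II)(KS(KI)))
  [2] K(SKK)(IK(II)(KS(KI)))

Answer: after 2 steps: K(SKK)(IK(II)(KS(KI)))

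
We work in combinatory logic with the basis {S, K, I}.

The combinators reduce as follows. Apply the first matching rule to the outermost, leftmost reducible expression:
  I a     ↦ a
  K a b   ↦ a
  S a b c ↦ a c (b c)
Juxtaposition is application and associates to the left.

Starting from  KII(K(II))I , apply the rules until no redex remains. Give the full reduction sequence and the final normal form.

  start: KII(K(II))I
  [1] I(K(II))I
  [2] K(II)I
  [3] II
  [4] I

Answer: normal form = I  (in 4 steps)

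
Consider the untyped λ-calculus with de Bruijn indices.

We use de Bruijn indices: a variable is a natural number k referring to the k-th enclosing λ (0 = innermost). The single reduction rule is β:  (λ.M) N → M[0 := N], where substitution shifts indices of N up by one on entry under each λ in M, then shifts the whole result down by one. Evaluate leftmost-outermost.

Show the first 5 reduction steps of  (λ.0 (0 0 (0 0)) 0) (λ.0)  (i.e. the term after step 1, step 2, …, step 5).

Answer: after 5 steps: (λ.0) (λ.0)

Working:
  start: (λ.0 (0 0 (0 0)) 0) (λ.0)
  [1] (λ.0) ((λ.0) (λ.0) ((λ.0) (λ.0))) (λ.0)
  [2] (λ.0) (λ.0) ((λ.0) (λ.0)) (λ.0)
  [3] (λ.0) ((λ.0) (λ.0)) (λ.0)
  [4] (λ.0) (λ.0) (λ.0)
  [5] (λ.0) (λ.0)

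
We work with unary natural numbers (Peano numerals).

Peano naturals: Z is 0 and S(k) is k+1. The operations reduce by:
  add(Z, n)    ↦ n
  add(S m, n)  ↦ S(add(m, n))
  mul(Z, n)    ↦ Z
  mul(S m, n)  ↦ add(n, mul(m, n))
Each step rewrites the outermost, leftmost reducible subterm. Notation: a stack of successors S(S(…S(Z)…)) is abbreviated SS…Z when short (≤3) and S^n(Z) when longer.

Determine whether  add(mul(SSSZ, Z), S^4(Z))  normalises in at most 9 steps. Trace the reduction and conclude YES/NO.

Answer: YES — reaches normal form S^4(Z) in 8 ≤ 9 steps

Derivation:
  start: add(mul(SSSZ, Z), S^4(Z))
  [1] add(add(Z, mul(SSZ, Z)), S^4(Z))
  [2] add(mul(SSZ, Z), S^4(Z))
  [3] add(add(Z, mul(SZ, Z)), S^4(Z))
  [4] add(mul(SZ, Z), S^4(Z))
  [5] add(add(Z, mul(Z, Z)), S^4(Z))
  [6] add(mul(Z, Z), S^4(Z))
  [7] add(Z, S^4(Z))
  [8] S^4(Z)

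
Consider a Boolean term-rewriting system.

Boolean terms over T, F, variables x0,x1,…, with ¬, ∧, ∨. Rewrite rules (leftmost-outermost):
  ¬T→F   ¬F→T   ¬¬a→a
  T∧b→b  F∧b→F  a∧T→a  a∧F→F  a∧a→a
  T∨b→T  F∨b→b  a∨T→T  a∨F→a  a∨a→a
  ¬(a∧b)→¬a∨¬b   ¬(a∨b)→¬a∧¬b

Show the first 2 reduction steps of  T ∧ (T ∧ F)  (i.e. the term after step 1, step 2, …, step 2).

Answer: after 2 steps: F

Reduction:
  start: T ∧ (T ∧ F)
  →1  T ∧ F
  →2  F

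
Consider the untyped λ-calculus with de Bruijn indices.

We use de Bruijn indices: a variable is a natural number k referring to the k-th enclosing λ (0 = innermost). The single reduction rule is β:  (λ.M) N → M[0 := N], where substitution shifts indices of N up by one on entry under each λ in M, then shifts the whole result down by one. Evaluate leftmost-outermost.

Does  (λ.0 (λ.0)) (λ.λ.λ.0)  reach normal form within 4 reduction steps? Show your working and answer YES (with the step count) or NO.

Answer: YES — reaches normal form λ.λ.0 in 2 ≤ 4 steps

Working:
  start: (λ.0 (λ.0)) (λ.λ.λ.0)
  →1  (λ.λ.λ.0) (λ.0)
  →2  λ.λ.0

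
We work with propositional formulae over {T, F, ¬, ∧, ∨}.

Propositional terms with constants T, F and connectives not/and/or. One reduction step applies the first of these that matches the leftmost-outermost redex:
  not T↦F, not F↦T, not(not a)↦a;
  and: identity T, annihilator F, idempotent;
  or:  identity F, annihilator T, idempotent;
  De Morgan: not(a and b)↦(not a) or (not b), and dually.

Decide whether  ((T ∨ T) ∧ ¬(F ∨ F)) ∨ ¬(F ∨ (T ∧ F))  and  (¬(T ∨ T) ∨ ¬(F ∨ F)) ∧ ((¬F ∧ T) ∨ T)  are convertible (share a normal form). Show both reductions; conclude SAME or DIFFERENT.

Answer: SAME — A ⇓ T, B ⇓ T

Working:
Term A:
  start: ((T ∨ T) ∧ ¬(F ∨ F)) ∨ ¬(F ∨ (T ∧ F))
  step 1: (T ∧ ¬(F ∨ F)) ∨ ¬(F ∨ (T ∧ F))
  step 2: ¬(F ∨ F) ∨ ¬(F ∨ (T ∧ F))
  step 3: (¬F ∧ ¬F) ∨ ¬(F ∨ (T ∧ F))
  step 4: ¬F ∨ ¬(F ∨ (T ∧ F))
  step 5: T ∨ ¬(F ∨ (T ∧ F))
  step 6: T

Term B:
  start: (¬(T ∨ T) ∨ ¬(F ∨ F)) ∧ ((¬F ∧ T) ∨ T)
  step 1: ((¬T ∧ ¬T) ∨ ¬(F ∨ F)) ∧ ((¬F ∧ T) ∨ T)
  step 2: (¬T ∨ ¬(F ∨ F)) ∧ ((¬F ∧ T) ∨ T)
  step 3: (F ∨ ¬(F ∨ F)) ∧ ((¬F ∧ T) ∨ T)
  step 4: ¬(F ∨ F) ∧ ((¬F ∧ T) ∨ T)
  step 5: (¬F ∧ ¬F) ∧ ((¬F ∧ T) ∨ T)
  step 6: ¬F ∧ ((¬F ∧ T) ∨ T)
  step 7: T ∧ ((¬F ∧ T) ∨ T)
  step 8: (¬F ∧ T) ∨ T
  step 9: T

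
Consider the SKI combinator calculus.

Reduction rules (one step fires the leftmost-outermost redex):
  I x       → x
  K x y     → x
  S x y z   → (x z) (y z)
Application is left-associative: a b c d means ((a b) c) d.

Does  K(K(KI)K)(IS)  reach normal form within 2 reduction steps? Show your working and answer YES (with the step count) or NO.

Answer: YES — reaches normal form KI in 2 ≤ 2 steps

Working:
  start: K(K(KI)K)(IS)
  →1  K(KI)K
  →2  KI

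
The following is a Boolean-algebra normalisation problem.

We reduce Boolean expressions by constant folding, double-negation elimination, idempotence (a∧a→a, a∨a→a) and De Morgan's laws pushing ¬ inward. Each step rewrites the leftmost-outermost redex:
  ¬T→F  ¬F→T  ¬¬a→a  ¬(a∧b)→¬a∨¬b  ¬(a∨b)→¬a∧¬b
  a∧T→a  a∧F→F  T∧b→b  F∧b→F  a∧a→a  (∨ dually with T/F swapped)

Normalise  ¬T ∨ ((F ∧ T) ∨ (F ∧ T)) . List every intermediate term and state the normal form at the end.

  start: ¬T ∨ ((F ∧ T) ∨ (F ∧ T))
  →1  F ∨ ((F ∧ T) ∨ (F ∧ T))
  →2  (F ∧ T) ∨ (F ∧ T)
  →3  F ∧ T
  →4  F

Answer: normal form = F  (in 4 steps)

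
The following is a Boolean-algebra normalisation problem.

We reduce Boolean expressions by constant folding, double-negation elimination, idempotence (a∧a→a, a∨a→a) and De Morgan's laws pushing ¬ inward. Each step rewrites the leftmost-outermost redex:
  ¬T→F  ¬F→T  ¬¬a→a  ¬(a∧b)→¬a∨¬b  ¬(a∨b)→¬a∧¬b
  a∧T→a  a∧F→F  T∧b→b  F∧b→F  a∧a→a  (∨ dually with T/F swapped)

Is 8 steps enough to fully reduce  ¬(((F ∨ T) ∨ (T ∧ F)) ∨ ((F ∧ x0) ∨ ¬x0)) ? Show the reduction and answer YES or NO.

  start: ¬(((F ∨ T) ∨ (T ∧ F)) ∨ ((F ∧ x0) ∨ ¬x0))
  →1  ¬((F ∨ T) ∨ (T ∧ F)) ∧ ¬((F ∧ x0) ∨ ¬x0)
  →2  (¬(F ∨ T) ∧ ¬(T ∧ F)) ∧ ¬((F ∧ x0) ∨ ¬x0)
  →3  ((¬F ∧ ¬T) ∧ ¬(T ∧ F)) ∧ ¬((F ∧ x0) ∨ ¬x0)
  →4  ((T ∧ ¬T) ∧ ¬(T ∧ F)) ∧ ¬((F ∧ x0) ∨ ¬x0)
  →5  (¬T ∧ ¬(T ∧ F)) ∧ ¬((F ∧ x0) ∨ ¬x0)
  →6  (F ∧ ¬(T ∧ F)) ∧ ¬((F ∧ x0) ∨ ¬x0)
  →7  F ∧ ¬((F ∧ x0) ∨ ¬x0)
  →8  F

Answer: YES — reaches normal form F in 8 ≤ 8 steps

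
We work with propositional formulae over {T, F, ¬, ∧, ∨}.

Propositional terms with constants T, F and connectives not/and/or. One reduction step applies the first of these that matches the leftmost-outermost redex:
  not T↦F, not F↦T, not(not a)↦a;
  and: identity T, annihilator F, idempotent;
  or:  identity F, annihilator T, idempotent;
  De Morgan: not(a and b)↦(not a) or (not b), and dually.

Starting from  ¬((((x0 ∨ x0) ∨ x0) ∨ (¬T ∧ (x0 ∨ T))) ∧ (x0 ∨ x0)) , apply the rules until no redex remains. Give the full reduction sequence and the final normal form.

Answer: normal form = ¬x0  (in 13 steps)

Working:
  start: ¬((((x0 ∨ x0) ∨ x0) ∨ (¬T ∧ (x0 ∨ T))) ∧ (x0 ∨ x0))
  →1  ¬(((x0 ∨ x0) ∨ x0) ∨ (¬T ∧ (x0 ∨ T))) ∨ ¬(x0 ∨ x0)
  →2  (¬((x0 ∨ x0) ∨ x0) ∧ ¬(¬T ∧ (x0 ∨ T))) ∨ ¬(x0 ∨ x0)
  →3  ((¬(x0 ∨ x0) ∧ ¬x0) ∧ ¬(¬T ∧ (x0 ∨ T))) ∨ ¬(x0 ∨ x0)
  →4  (((¬x0 ∧ ¬x0) ∧ ¬x0) ∧ ¬(¬T ∧ (x0 ∨ T))) ∨ ¬(x0 ∨ x0)
  →5  ((¬x0 ∧ ¬x0) ∧ ¬(¬T ∧ (x0 ∨ T))) ∨ ¬(x0 ∨ x0)
  →6  (¬x0 ∧ ¬(¬T ∧ (x0 ∨ T))) ∨ ¬(x0 ∨ x0)
  →7  (¬x0 ∧ (¬¬T ∨ ¬(x0 ∨ T))) ∨ ¬(x0 ∨ x0)
  →8  (¬x0 ∧ (T ∨ ¬(x0 ∨ T))) ∨ ¬(x0 ∨ x0)
  →9  (¬x0 ∧ T) ∨ ¬(x0 ∨ x0)
  →10  ¬x0 ∨ ¬(x0 ∨ x0)
  →11  ¬x0 ∨ (¬x0 ∧ ¬x0)
  →12  ¬x0 ∨ ¬x0
  →13  ¬x0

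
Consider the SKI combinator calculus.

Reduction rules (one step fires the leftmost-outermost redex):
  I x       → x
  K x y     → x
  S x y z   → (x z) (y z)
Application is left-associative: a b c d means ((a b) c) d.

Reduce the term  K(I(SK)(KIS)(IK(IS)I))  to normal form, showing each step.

Answer: normal form = KS  (in 6 steps)

Working:
  start: K(I(SK)(KIS)(IK(IS)I))
  [1] K(SK(KIS)(IK(IS)I))
  [2] K(K(IK(IS)I)(KIS(IK(IS)I)))
  [3] K(IK(IS)I)
  [4] K(K(IS)I)
  [5] K(IS)
  [6] KS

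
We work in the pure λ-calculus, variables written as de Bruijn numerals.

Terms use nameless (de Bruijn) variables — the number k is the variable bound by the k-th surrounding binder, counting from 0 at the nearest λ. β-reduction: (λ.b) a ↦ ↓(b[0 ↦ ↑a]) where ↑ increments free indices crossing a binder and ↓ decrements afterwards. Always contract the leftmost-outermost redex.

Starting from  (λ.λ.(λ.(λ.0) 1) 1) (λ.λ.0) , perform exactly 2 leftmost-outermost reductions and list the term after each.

  start: (λ.λ.(λ.(λ.0) 1) 1) (λ.λ.0)
  step 1: λ.(λ.(λ.0) 1) (λ.λ.0)
  step 2: λ.(λ.0) 0

Answer: after 2 steps: λ.(λ.0) 0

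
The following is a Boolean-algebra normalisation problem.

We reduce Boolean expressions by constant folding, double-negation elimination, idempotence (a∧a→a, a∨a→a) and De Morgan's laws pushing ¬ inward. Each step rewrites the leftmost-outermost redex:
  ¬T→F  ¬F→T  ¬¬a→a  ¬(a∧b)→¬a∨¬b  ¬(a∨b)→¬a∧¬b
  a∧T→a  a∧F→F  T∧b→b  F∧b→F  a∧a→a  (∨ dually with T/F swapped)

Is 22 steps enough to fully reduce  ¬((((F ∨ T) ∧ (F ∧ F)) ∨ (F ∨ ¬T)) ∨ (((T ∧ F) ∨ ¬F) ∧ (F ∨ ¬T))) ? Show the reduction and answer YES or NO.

Answer: NO — after 22 steps the term is (¬F ∧ ¬¬F) ∨ ¬(F ∨ ¬T), not yet normal

Reduction:
  start: ¬((((F ∨ T) ∧ (F ∧ F)) ∨ (F ∨ ¬T)) ∨ (((T ∧ F) ∨ ¬F) ∧ (F ∨ ¬T)))
  [1] ¬(((F ∨ T) ∧ (F ∧ F)) ∨ (F ∨ ¬T)) ∧ ¬(((T ∧ F) ∨ ¬F) ∧ (F ∨ ¬T))
  [2] (¬((F ∨ T) ∧ (F ∧ F)) ∧ ¬(F ∨ ¬T)) ∧ ¬(((T ∧ F) ∨ ¬F) ∧ (F ∨ ¬T))
  [3] ((¬(F ∨ T) ∨ ¬(F ∧ F)) ∧ ¬(F ∨ ¬T)) ∧ ¬(((T ∧ F) ∨ ¬F) ∧ (F ∨ ¬T))
  [4] (((¬F ∧ ¬T) ∨ ¬(F ∧ F)) ∧ ¬(F ∨ ¬T)) ∧ ¬(((T ∧ F) ∨ ¬F) ∧ (F ∨ ¬T))
  [5] (((T ∧ ¬T) ∨ ¬(F ∧ F)) ∧ ¬(F ∨ ¬T)) ∧ ¬(((T ∧ F) ∨ ¬F) ∧ (F ∨ ¬T))
  [6] ((¬T ∨ ¬(F ∧ F)) ∧ ¬(F ∨ ¬T)) ∧ ¬(((T ∧ F) ∨ ¬F) ∧ (F ∨ ¬T))
  [7] ((F ∨ ¬(F ∧ F)) ∧ ¬(F ∨ ¬T)) ∧ ¬(((T ∧ F) ∨ ¬F) ∧ (F ∨ ¬T))
  [8] (¬(F ∧ F) ∧ ¬(F ∨ ¬T)) ∧ ¬(((T ∧ F) ∨ ¬F) ∧ (F ∨ ¬T))
  [9] ((¬F ∨ ¬F) ∧ ¬(F ∨ ¬T)) ∧ ¬(((T ∧ F) ∨ ¬F) ∧ (F ∨ ¬T))
  [10] (¬F ∧ ¬(F ∨ ¬T)) ∧ ¬(((T ∧ F) ∨ ¬F) ∧ (F ∨ ¬T))
  [11] (T ∧ ¬(F ∨ ¬T)) ∧ ¬(((T ∧ F) ∨ ¬F) ∧ (F ∨ ¬T))
  [12] ¬(F ∨ ¬T) ∧ ¬(((T ∧ F) ∨ ¬F) ∧ (F ∨ ¬T))
  [13] (¬F ∧ ¬¬T) ∧ ¬(((T ∧ F) ∨ ¬F) ∧ (F ∨ ¬T))
  [14] (T ∧ ¬¬T) ∧ ¬(((T ∧ F) ∨ ¬F) ∧ (F ∨ ¬T))
  [15] ¬¬T ∧ ¬(((T ∧ F) ∨ ¬F) ∧ (F ∨ ¬T))
  [16] T ∧ ¬(((T ∧ F) ∨ ¬F) ∧ (F ∨ ¬T))
  [17] ¬(((T ∧ F) ∨ ¬F) ∧ (F ∨ ¬T))
  [18] ¬((T ∧ F) ∨ ¬F) ∨ ¬(F ∨ ¬T)
  [19] (¬(T ∧ F) ∧ ¬¬F) ∨ ¬(F ∨ ¬T)
  [20] ((¬T ∨ ¬F) ∧ ¬¬F) ∨ ¬(F ∨ ¬T)
  [21] ((F ∨ ¬F) ∧ ¬¬F) ∨ ¬(F ∨ ¬T)
  [22] (¬F ∧ ¬¬F) ∨ ¬(F ∨ ¬T)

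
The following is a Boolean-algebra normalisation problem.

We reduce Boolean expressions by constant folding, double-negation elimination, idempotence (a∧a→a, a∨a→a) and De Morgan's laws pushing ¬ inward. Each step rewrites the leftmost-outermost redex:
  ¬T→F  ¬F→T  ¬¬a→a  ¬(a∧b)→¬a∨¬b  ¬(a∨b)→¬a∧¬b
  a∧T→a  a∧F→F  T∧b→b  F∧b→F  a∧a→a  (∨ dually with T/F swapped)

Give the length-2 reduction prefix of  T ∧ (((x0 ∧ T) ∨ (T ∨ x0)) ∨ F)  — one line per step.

Answer: after 2 steps: (x0 ∧ T) ∨ (T ∨ x0)

Reduction:
  start: T ∧ (((x0 ∧ T) ∨ (T ∨ x0)) ∨ F)
  →1  ((x0 ∧ T) ∨ (T ∨ x0)) ∨ F
  →2  (x0 ∧ T) ∨ (T ∨ x0)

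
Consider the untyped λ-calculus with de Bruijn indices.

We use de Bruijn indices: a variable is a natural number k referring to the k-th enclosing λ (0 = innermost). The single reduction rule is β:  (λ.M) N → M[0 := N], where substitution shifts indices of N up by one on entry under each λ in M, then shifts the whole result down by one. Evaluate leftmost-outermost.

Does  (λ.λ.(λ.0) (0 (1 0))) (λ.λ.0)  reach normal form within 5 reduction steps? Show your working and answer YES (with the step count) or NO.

Answer: YES — reaches normal form λ.0 (λ.0) in 3 ≤ 5 steps

Reduction:
  start: (λ.λ.(λ.0) (0 (1 0))) (λ.λ.0)
  [1] λ.(λ.0) (0 ((λ.λ.0) 0))
  [2] λ.0 ((λ.λ.0) 0)
  [3] λ.0 (λ.0)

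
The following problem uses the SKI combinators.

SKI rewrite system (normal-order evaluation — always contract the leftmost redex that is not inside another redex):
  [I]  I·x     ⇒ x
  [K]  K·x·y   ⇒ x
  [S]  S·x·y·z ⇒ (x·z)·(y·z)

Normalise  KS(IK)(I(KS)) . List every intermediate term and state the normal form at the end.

  start: KS(IK)(I(KS))
  →1  S(I(KS))
  →2  S(KS)

Answer: normal form = S(KS)  (in 2 steps)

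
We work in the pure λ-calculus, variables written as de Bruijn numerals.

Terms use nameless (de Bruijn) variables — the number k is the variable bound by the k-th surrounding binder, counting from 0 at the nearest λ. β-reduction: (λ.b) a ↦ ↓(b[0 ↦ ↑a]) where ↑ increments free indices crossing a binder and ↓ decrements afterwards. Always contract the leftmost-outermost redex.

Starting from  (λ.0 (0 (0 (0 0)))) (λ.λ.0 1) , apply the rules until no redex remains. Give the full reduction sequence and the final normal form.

Answer: normal form = λ.0 (λ.0 (λ.0 (λ.0 (λ.λ.0 1))))  (in 5 steps)

Reduction:
  start: (λ.0 (0 (0 (0 0)))) (λ.λ.0 1)
  [1] (λ.λ.0 1) ((λ.λ.0 1) ((λ.λ.0 1) ((λ.λ.0 1) (λ.λ.0 1))))
  [2] λ.0 ((λ.λ.0 1) ((λ.λ.0 1) ((λ.λ.0 1) (λ.λ.0 1))))
  [3] λ.0 (λ.0 ((λ.λ.0 1) ((λ.λ.0 1) (λ.λ.0 1))))
  [4] λ.0 (λ.0 (λ.0 ((λ.λ.0 1) (λ.λ.0 1))))
  [5] λ.0 (λ.0 (λ.0 (λ.0 (λ.λ.0 1))))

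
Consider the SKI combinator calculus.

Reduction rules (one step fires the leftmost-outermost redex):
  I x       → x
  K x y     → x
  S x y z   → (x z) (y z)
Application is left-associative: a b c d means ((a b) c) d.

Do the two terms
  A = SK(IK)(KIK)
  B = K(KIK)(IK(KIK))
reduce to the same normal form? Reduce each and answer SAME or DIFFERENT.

Answer: SAME — A ⇓ I, B ⇓ I

Reduction:
Term A:
  start: SK(IK)(KIK)
  [1] K(KIK)(IK(KIK))
  [2] KIK
  [3] I

Term B:
  start: K(KIK)(IK(KIK))
  [1] KIK
  [2] I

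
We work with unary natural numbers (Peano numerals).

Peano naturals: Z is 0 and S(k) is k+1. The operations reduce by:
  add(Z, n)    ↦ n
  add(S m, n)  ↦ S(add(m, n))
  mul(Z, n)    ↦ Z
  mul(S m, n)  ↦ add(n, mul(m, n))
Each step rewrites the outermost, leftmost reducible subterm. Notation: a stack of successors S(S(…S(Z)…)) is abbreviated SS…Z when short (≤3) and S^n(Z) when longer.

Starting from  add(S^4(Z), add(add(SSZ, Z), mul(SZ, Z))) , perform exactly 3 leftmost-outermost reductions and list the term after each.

  start: add(S^4(Z), add(add(SSZ, Z), mul(SZ, Z)))
  →1  S(add(SSSZ, add(add(SSZ, Z), mul(SZ, Z))))
  →2  S(S(add(SSZ, add(add(SSZ, Z), mul(SZ, Z)))))
  →3  S(S(S(add(SZ, add(add(SSZ, Z), mul(SZ, Z))))))

Answer: after 3 steps: S(S(S(add(SZ, add(add(SSZ, Z), mul(SZ, Z))))))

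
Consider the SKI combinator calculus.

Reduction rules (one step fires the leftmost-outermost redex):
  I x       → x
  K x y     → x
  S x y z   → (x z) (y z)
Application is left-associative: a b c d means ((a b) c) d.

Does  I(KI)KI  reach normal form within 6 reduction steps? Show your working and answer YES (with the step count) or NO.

  start: I(KI)KI
  [1] KIKI
  [2] II
  [3] I

Answer: YES — reaches normal form I in 3 ≤ 6 steps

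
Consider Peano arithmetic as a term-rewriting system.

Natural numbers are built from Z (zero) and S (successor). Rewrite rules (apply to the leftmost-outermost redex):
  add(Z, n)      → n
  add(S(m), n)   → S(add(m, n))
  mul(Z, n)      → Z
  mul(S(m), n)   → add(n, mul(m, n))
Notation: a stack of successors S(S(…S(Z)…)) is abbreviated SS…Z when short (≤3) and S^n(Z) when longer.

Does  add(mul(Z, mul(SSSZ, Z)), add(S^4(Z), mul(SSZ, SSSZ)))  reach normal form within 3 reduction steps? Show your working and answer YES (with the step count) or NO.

  start: add(mul(Z, mul(SSSZ, Z)), add(S^4(Z), mul(SSZ, SSSZ)))
  [1] add(Z, add(S^4(Z), mul(SSZ, SSSZ)))
  [2] add(S^4(Z), mul(SSZ, SSSZ))
  [3] S(add(SSSZ, mul(SSZ, SSSZ)))

Answer: NO — after 3 steps the term is S(add(SSSZ, mul(SSZ, SSSZ))), not yet normal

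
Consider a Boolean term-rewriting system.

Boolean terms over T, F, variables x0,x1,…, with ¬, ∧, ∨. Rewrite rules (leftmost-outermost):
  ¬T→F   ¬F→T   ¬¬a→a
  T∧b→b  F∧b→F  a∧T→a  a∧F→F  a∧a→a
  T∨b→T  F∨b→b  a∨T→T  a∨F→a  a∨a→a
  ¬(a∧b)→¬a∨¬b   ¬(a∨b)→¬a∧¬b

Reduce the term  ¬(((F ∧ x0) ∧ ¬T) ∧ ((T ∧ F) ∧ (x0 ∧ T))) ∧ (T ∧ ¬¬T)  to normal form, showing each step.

  start: ¬(((F ∧ x0) ∧ ¬T) ∧ ((T ∧ F) ∧ (x0 ∧ T))) ∧ (T ∧ ¬¬T)
  →1  (¬((F ∧ x0) ∧ ¬T) ∨ ¬((T ∧ F) ∧ (x0 ∧ T))) ∧ (T ∧ ¬¬T)
  →2  ((¬(F ∧ x0) ∨ ¬¬T) ∨ ¬((T ∧ F) ∧ (x0 ∧ T))) ∧ (T ∧ ¬¬T)
  →3  (((¬F ∨ ¬x0) ∨ ¬¬T) ∨ ¬((T ∧ F) ∧ (x0 ∧ T))) ∧ (T ∧ ¬¬T)
  →4  (((T ∨ ¬x0) ∨ ¬¬T) ∨ ¬((T ∧ F) ∧ (x0 ∧ T))) ∧ (T ∧ ¬¬T)
  →5  ((T ∨ ¬¬T) ∨ ¬((T ∧ F) ∧ (x0 ∧ T))) ∧ (T ∧ ¬¬T)
  →6  (T ∨ ¬((T ∧ F) ∧ (x0 ∧ T))) ∧ (T ∧ ¬¬T)
  →7  T ∧ (T ∧ ¬¬T)
  →8  T ∧ ¬¬T
  →9  ¬¬T
  →10  T

Answer: normal form = T  (in 10 steps)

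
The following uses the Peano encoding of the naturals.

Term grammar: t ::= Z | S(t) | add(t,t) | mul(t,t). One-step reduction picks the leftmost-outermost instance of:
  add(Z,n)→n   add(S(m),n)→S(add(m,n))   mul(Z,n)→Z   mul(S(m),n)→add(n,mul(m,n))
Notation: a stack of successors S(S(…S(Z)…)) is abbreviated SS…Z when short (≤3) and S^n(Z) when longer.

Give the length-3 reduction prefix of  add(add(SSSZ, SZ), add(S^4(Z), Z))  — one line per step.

  start: add(add(SSSZ, SZ), add(S^4(Z), Z))
  [1] add(S(add(SSZ, SZ)), add(S^4(Z), Z))
  [2] S(add(add(SSZ, SZ), add(S^4(Z), Z)))
  [3] S(add(S(add(SZ, SZ)), add(S^4(Z), Z)))

Answer: after 3 steps: S(add(S(add(SZ, SZ)), add(S^4(Z), Z)))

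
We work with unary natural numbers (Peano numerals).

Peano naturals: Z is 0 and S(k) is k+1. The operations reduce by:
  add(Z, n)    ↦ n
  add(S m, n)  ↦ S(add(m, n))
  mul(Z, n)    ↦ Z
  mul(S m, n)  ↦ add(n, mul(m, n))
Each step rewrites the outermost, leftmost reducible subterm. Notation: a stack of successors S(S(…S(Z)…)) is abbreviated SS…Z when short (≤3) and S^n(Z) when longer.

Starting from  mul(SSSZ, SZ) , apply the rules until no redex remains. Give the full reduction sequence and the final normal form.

  start: mul(SSSZ, SZ)
  step 1: add(SZ, mul(SSZ, SZ))
  step 2: S(add(Z, mul(SSZ, SZ)))
  step 3: S(mul(SSZ, SZ))
  step 4: S(add(SZ, mul(SZ, SZ)))
  step 5: S(S(add(Z, mul(SZ, SZ))))
  step 6: S(S(mul(SZ, SZ)))
  step 7: S(S(add(SZ, mul(Z, SZ))))
  step 8: S(S(S(add(Z, mul(Z, SZ)))))
  step 9: S(S(S(mul(Z, SZ))))
  step 10: SSSZ

Answer: normal form = SSSZ  (in 10 steps)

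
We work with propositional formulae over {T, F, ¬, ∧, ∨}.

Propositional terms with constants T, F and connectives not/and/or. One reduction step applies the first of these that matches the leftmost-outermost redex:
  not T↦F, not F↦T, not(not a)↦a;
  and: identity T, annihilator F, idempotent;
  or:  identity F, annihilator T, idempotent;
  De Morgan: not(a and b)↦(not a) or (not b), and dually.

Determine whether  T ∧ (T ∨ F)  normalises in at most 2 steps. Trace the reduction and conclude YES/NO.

  start: T ∧ (T ∨ F)
  step 1: T ∨ F
  step 2: T

Answer: YES — reaches normal form T in 2 ≤ 2 steps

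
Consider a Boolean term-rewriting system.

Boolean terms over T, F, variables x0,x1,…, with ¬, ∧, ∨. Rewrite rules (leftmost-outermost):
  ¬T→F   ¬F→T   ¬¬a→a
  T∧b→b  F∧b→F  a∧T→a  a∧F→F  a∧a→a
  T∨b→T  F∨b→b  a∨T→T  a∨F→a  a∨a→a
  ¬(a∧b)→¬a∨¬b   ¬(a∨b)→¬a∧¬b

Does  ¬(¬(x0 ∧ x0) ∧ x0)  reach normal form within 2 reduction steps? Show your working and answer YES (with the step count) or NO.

  start: ¬(¬(x0 ∧ x0) ∧ x0)
  →1  ¬¬(x0 ∧ x0) ∨ ¬x0
  →2  (x0 ∧ x0) ∨ ¬x0

Answer: NO — after 2 steps the term is (x0 ∧ x0) ∨ ¬x0, not yet normal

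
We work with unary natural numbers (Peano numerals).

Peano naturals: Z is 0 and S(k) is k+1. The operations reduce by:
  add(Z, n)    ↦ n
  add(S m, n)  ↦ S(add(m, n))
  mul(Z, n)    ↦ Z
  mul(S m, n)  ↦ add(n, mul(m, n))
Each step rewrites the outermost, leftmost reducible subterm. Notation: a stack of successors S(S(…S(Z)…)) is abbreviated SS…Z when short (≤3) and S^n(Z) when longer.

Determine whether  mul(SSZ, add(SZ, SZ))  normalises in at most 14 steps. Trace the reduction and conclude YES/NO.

Answer: YES — reaches normal form S^4(Z) in 13 ≤ 14 steps

Derivation:
  start: mul(SSZ, add(SZ, SZ))
  step 1: add(add(SZ, SZ), mul(SZ, add(SZ, SZ)))
  step 2: add(S(add(Z, SZ)), mul(SZ, add(SZ, SZ)))
  step 3: S(add(add(Z, SZ), mul(SZ, add(SZ, SZ))))
  step 4: S(add(SZ, mul(SZ, add(SZ, SZ))))
  step 5: S(S(add(Z, mul(SZ, add(SZ, SZ)))))
  step 6: S(S(mul(SZ, add(SZ, SZ))))
  step 7: S(S(add(add(SZ, SZ), mul(Z, add(SZ, SZ)))))
  step 8: S(S(add(S(add(Z, SZ)), mul(Z, add(SZ, SZ)))))
  step 9: S(S(S(add(add(Z, SZ), mul(Z, add(SZ, SZ))))))
  step 10: S(S(S(add(SZ, mul(Z, add(SZ, SZ))))))
  step 11: S(S(S(S(add(Z, mul(Z, add(SZ, SZ)))))))
  step 12: S(S(S(S(mul(Z, add(SZ, SZ))))))
  step 13: S^4(Z)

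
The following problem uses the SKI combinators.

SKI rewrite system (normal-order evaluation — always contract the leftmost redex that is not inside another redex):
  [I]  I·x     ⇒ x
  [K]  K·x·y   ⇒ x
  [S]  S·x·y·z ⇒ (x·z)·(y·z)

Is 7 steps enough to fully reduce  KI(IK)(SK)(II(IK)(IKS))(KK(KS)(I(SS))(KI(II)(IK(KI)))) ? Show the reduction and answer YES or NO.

  start: KI(IK)(SK)(II(IK)(IKS))(KK(KS)(I(SS))(KI(II)(IK(KI))))
  step 1: I(SK)(II(IK)(IKS))(KK(KS)(I(SS))(KI(II)(IK(KI))))
  step 2: SK(II(IK)(IKS))(KK(KS)(I(SS))(KI(II)(IK(KI))))
  step 3: K(KK(KS)(I(SS))(KI(II)(IK(KI))))(II(IK)(IKS)(KK(KS)(I(SS))(KI(II)(IK(KI)))))
  step 4: KK(KS)(I(SS))(KI(II)(IK(KI)))
  step 5: K(I(SS))(KI(II)(IK(KI)))
  step 6: I(SS)
  step 7: SS

Answer: YES — reaches normal form SS in 7 ≤ 7 steps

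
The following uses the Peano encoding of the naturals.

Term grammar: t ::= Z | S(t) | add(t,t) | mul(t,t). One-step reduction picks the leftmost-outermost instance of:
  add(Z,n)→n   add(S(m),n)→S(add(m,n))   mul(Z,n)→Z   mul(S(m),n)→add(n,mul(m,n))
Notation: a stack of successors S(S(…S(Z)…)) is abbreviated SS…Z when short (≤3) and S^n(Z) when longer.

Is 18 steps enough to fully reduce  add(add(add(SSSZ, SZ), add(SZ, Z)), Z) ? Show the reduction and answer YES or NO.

Answer: YES — reaches normal form S^5(Z) in 17 ≤ 18 steps

Working:
  start: add(add(add(SSSZ, SZ), add(SZ, Z)), Z)
  step 1: add(add(S(add(SSZ, SZ)), add(SZ, Z)), Z)
  step 2: add(S(add(add(SSZ, SZ), add(SZ, Z))), Z)
  step 3: S(add(add(add(SSZ, SZ), add(SZ, Z)), Z))
  step 4: S(add(add(S(add(SZ, SZ)), add(SZ, Z)), Z))
  step 5: S(add(S(add(add(SZ, SZ), add(SZ, Z))), Z))
  step 6: S(S(add(add(add(SZ, SZ), add(SZ, Z)), Z)))
  step 7: S(S(add(add(S(add(Z, SZ)), add(SZ, Z)), Z)))
  step 8: S(S(add(S(add(add(Z, SZ), add(SZ, Z))), Z)))
  step 9: S(S(S(add(add(add(Z, SZ), add(SZ, Z)), Z))))
  step 10: S(S(S(add(add(SZ, add(SZ, Z)), Z))))
  step 11: S(S(S(add(S(add(Z, add(SZ, Z))), Z))))
  step 12: S(S(S(S(add(add(Z, add(SZ, Z)), Z)))))
  step 13: S(S(S(S(add(add(SZ, Z), Z)))))
  step 14: S(S(S(S(add(S(add(Z, Z)), Z)))))
  step 15: S(S(S(S(S(add(add(Z, Z), Z))))))
  step 16: S(S(S(S(S(add(Z, Z))))))
  step 17: S^5(Z)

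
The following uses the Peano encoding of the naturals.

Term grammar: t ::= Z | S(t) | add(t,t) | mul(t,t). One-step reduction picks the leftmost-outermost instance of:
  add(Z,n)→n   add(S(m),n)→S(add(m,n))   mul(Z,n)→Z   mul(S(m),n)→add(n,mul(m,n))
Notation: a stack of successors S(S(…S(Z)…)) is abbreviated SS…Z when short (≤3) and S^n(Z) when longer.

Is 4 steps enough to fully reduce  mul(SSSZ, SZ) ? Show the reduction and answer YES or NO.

  start: mul(SSSZ, SZ)
  →1  add(SZ, mul(SSZ, SZ))
  →2  S(add(Z, mul(SSZ, SZ)))
  →3  S(mul(SSZ, SZ))
  →4  S(add(SZ, mul(SZ, SZ)))

Answer: NO — after 4 steps the term is S(add(SZ, mul(SZ, SZ))), not yet normal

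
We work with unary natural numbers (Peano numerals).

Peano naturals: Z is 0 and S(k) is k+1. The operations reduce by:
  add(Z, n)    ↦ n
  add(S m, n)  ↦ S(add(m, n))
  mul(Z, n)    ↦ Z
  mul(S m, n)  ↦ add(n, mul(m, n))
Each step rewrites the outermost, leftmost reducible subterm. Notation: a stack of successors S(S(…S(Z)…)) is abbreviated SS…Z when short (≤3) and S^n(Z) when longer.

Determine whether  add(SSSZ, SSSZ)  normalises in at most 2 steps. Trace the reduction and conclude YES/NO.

  start: add(SSSZ, SSSZ)
  →1  S(add(SSZ, SSSZ))
  →2  S(S(add(SZ, SSSZ)))

Answer: NO — after 2 steps the term is S(S(add(SZ, SSSZ))), not yet normal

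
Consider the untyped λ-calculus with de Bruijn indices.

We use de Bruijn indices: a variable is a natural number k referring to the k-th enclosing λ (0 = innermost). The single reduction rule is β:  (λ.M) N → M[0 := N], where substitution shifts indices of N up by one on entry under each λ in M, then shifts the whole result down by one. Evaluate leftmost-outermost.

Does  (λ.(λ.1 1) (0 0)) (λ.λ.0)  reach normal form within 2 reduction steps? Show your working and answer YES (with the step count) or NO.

  start: (λ.(λ.1 1) (0 0)) (λ.λ.0)
  →1  (λ.(λ.λ.0) (λ.λ.0)) ((λ.λ.0) (λ.λ.0))
  →2  (λ.λ.0) (λ.λ.0)

Answer: NO — after 2 steps the term is (λ.λ.0) (λ.λ.0), not yet normal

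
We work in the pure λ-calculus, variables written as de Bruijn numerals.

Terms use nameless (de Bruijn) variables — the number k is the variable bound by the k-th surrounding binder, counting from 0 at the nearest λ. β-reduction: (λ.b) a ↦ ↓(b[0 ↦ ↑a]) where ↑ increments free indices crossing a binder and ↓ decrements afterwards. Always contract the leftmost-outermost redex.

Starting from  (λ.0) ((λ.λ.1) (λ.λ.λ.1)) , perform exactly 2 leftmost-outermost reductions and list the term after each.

Answer: after 2 steps: λ.λ.λ.λ.1

Derivation:
  start: (λ.0) ((λ.λ.1) (λ.λ.λ.1))
  step 1: (λ.λ.1) (λ.λ.λ.1)
  step 2: λ.λ.λ.λ.1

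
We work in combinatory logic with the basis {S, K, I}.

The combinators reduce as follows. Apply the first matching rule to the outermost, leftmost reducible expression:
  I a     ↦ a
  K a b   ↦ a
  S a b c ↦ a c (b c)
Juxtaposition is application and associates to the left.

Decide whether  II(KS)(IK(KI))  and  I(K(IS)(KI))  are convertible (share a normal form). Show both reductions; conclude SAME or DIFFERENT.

Answer: SAME — A ⇓ S, B ⇓ S

Working:
Term A:
  start: II(KS)(IK(KI))
  [1] I(KS)(IK(KI))
  [2] KS(IK(KI))
  [3] S

Term B:
  start: I(K(IS)(KI))
  [1] K(IS)(KI)
  [2] IS
  [3] S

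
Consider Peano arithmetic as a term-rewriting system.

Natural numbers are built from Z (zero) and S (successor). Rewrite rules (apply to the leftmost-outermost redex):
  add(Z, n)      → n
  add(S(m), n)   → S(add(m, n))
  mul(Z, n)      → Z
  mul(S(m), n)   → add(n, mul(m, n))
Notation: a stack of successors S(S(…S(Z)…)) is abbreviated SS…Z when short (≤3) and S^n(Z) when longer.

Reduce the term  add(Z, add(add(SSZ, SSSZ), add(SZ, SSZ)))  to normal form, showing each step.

  start: add(Z, add(add(SSZ, SSSZ), add(SZ, SSZ)))
  step 1: add(add(SSZ, SSSZ), add(SZ, SSZ))
  step 2: add(S(add(SZ, SSSZ)), add(SZ, SSZ))
  step 3: S(add(add(SZ, SSSZ), add(SZ, SSZ)))
  step 4: S(add(S(add(Z, SSSZ)), add(SZ, SSZ)))
  step 5: S(S(add(add(Z, SSSZ), add(SZ, SSZ))))
  step 6: S(S(add(SSSZ, add(SZ, SSZ))))
  step 7: S(S(S(add(SSZ, add(SZ, SSZ)))))
  step 8: S(S(S(S(add(SZ, add(SZ, SSZ))))))
  step 9: S(S(S(S(S(add(Z, add(SZ, SSZ)))))))
  step 10: S(S(S(S(S(add(SZ, SSZ))))))
  step 11: S(S(S(S(S(S(add(Z, SSZ)))))))
  step 12: S^8(Z)

Answer: normal form = S^8(Z)  (in 12 steps)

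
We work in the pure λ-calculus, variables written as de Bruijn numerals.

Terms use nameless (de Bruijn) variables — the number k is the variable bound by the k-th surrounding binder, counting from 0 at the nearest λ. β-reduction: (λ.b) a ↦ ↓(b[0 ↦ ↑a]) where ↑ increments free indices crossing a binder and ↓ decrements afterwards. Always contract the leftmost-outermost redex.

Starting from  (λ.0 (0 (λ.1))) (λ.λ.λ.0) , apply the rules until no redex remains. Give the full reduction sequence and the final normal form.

  start: (λ.0 (0 (λ.1))) (λ.λ.λ.0)
  [1] (λ.λ.λ.0) ((λ.λ.λ.0) (λ.λ.λ.λ.0))
  [2] λ.λ.0

Answer: normal form = λ.λ.0  (in 2 steps)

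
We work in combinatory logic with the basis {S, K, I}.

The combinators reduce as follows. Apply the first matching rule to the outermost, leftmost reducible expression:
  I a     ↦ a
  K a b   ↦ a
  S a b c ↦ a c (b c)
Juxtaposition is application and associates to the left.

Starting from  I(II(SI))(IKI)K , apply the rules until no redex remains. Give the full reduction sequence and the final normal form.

Answer: normal form = KI  (in 7 steps)

Reduction:
  start: I(II(SI))(IKI)K
  →1  II(SI)(IKI)K
  →2  I(SI)(IKI)K
  →3  SI(IKI)K
  →4  IK(IKIK)
  →5  K(IKIK)
  →6  K(KIK)
  →7  KI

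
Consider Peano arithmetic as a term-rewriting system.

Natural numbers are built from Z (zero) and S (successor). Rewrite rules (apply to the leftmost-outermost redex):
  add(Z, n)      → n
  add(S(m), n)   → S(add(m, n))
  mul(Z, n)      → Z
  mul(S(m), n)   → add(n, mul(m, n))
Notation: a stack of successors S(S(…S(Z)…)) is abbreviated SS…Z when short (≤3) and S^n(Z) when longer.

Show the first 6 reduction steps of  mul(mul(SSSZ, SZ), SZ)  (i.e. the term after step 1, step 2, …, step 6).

Answer: after 6 steps: S(mul(mul(SSZ, SZ), SZ))

Reduction:
  start: mul(mul(SSSZ, SZ), SZ)
  step 1: mul(add(SZ, mul(SSZ, SZ)), SZ)
  step 2: mul(S(add(Z, mul(SSZ, SZ))), SZ)
  step 3: add(SZ, mul(add(Z, mul(SSZ, SZ)), SZ))
  step 4: S(add(Z, mul(add(Z, mul(SSZ, SZ)), SZ)))
  step 5: S(mul(add(Z, mul(SSZ, SZ)), SZ))
  step 6: S(mul(mul(SSZ, SZ), SZ))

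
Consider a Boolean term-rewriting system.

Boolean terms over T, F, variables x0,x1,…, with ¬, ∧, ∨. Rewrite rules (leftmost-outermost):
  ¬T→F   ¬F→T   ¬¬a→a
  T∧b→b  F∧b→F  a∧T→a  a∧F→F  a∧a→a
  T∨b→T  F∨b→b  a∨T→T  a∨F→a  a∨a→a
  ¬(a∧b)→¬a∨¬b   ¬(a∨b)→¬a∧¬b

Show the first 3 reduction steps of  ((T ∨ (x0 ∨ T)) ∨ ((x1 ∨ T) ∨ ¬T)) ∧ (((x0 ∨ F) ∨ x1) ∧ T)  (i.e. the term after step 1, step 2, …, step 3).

  start: ((T ∨ (x0 ∨ T)) ∨ ((x1 ∨ T) ∨ ¬T)) ∧ (((x0 ∨ F) ∨ x1) ∧ T)
  →1  (T ∨ ((x1 ∨ T) ∨ ¬T)) ∧ (((x0 ∨ F) ∨ x1) ∧ T)
  →2  T ∧ (((x0 ∨ F) ∨ x1) ∧ T)
  →3  ((x0 ∨ F) ∨ x1) ∧ T

Answer: after 3 steps: ((x0 ∨ F) ∨ x1) ∧ T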